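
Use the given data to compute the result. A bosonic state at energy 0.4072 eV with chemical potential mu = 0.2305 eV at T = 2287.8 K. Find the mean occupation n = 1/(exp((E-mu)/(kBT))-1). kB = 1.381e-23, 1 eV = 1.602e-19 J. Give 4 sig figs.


Step 1: (E - mu) = 0.1767 eV
Step 2: x = (E-mu)*eV/(kB*T) = 0.1767*1.602e-19/(1.381e-23*2287.8) = 0.896
Step 3: exp(x) = 2.45
Step 4: n = 1/(exp(x)-1) = 0.6898

0.6898


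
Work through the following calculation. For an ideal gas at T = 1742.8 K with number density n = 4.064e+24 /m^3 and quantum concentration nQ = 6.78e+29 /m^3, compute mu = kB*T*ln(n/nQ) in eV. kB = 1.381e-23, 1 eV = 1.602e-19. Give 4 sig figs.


Step 1: n/nQ = 4.064e+24/6.78e+29 = 5.994e-06
Step 2: ln(n/nQ) = -12.02
Step 3: mu = kB*T*ln(n/nQ) = 2.407e-20*-12.02 = -2.894e-19 J
Step 4: Convert to eV: -2.894e-19/1.602e-19 = -1.807 eV

-1.807


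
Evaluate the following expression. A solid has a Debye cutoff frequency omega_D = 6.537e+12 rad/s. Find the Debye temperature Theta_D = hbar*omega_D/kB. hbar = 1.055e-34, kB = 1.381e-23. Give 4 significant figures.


Step 1: hbar*omega_D = 1.055e-34 * 6.537e+12 = 6.897e-22 J
Step 2: Theta_D = 6.897e-22 / 1.381e-23
Step 3: Theta_D = 49.94 K

49.94


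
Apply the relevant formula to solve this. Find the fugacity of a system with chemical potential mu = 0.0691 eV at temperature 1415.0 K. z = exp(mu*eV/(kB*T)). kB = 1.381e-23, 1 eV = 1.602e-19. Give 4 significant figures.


Step 1: Convert mu to Joules: 0.0691*1.602e-19 = 1.107e-20 J
Step 2: kB*T = 1.381e-23*1415.0 = 1.954e-20 J
Step 3: mu/(kB*T) = 0.5665
Step 4: z = exp(0.5665) = 1.762

1.762


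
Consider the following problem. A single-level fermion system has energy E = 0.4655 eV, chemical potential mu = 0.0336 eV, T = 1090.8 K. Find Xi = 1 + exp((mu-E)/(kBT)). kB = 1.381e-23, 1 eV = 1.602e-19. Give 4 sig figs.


Step 1: (mu - E) = 0.0336 - 0.4655 = -0.4319 eV
Step 2: x = (mu-E)*eV/(kB*T) = -0.4319*1.602e-19/(1.381e-23*1090.8) = -4.593
Step 3: exp(x) = 0.01012
Step 4: Xi = 1 + 0.01012 = 1.01

1.01


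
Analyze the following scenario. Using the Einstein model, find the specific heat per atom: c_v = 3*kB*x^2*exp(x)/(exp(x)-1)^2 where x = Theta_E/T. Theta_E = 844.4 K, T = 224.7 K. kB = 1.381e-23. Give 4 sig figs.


Step 1: x = Theta_E/T = 844.4/224.7 = 3.758
Step 2: x^2 = 14.12
Step 3: exp(x) = 42.86
Step 4: c_v = 3*1.381e-23*14.12*42.86/(42.86-1)^2 = 1.431e-23

1.431e-23


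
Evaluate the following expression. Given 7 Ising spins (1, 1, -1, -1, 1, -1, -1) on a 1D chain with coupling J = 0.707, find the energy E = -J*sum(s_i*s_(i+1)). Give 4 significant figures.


Step 1: Nearest-neighbor products: 1, -1, 1, -1, -1, 1
Step 2: Sum of products = 0
Step 3: E = -0.707 * 0 = 0

0


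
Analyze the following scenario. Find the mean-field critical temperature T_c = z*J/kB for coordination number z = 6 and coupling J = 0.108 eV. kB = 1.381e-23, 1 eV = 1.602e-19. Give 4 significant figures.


Step 1: z*J = 6*0.108 = 0.648 eV
Step 2: Convert to Joules: 0.648*1.602e-19 = 1.038e-19 J
Step 3: T_c = 1.038e-19 / 1.381e-23 = 7517 K

7517


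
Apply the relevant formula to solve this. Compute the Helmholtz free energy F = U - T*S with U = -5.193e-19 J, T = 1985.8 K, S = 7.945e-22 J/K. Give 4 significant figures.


Step 1: T*S = 1985.8 * 7.945e-22 = 1.578e-18 J
Step 2: F = U - T*S = -5.193e-19 - 1.578e-18
Step 3: F = -2.097e-18 J

-2.097e-18


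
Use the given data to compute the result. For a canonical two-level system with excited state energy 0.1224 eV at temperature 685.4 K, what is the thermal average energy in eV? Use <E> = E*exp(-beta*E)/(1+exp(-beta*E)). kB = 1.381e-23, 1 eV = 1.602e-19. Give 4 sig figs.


Step 1: beta*E = 0.1224*1.602e-19/(1.381e-23*685.4) = 2.072
Step 2: exp(-beta*E) = 0.126
Step 3: <E> = 0.1224*0.126/(1+0.126) = 0.0137 eV

0.0137


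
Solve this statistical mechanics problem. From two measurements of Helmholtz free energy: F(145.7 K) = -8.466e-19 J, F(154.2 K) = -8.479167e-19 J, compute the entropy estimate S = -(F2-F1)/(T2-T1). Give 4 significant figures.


Step 1: dF = F2 - F1 = -8.479167e-19 - (-8.466e-19) = -1.3167e-21 J
Step 2: dT = T2 - T1 = 154.2 - 145.7 = 8.5 K
Step 3: S = -dF/dT = -(-1.3167e-21)/8.5 = 1.549e-22 J/K

1.549e-22


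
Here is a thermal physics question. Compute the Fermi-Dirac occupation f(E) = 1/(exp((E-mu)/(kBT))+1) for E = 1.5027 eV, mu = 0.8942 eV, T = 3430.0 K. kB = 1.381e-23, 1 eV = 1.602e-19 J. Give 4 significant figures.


Step 1: (E - mu) = 1.5027 - 0.8942 = 0.6085 eV
Step 2: Convert: (E-mu)*eV = 9.748e-20 J
Step 3: x = (E-mu)*eV/(kB*T) = 2.058
Step 4: f = 1/(exp(2.058)+1) = 0.1133

0.1133


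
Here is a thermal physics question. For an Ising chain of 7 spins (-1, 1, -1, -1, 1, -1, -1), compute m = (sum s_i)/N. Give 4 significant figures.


Step 1: Count up spins (+1): 2, down spins (-1): 5
Step 2: Total magnetization M = 2 - 5 = -3
Step 3: m = M/N = -3/7 = -0.4286

-0.4286


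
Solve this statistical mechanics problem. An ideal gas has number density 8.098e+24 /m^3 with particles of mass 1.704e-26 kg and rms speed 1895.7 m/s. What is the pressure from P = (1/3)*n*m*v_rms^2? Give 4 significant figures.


Step 1: v_rms^2 = 1895.7^2 = 3.594e+06
Step 2: n*m = 8.098e+24*1.704e-26 = 0.138
Step 3: P = (1/3)*0.138*3.594e+06 = 1.653e+05 Pa

1.653e+05


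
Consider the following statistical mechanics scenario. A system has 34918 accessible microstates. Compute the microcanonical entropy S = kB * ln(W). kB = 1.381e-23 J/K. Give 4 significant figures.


Step 1: ln(W) = ln(34918) = 10.46
Step 2: S = kB * ln(W) = 1.381e-23 * 10.46
Step 3: S = 1.445e-22 J/K

1.445e-22


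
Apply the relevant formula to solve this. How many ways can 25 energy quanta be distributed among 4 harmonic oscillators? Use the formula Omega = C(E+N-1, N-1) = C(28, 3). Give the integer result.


Step 1: Use binomial coefficient C(28, 3)
Step 2: Numerator = 28! / 25!
Step 3: Denominator = 3!
Step 4: Omega = 3276

3276


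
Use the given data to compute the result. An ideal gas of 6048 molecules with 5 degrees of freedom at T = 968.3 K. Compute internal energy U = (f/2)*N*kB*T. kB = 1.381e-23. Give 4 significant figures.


Step 1: f/2 = 5/2 = 2.5
Step 2: N*kB*T = 6048*1.381e-23*968.3 = 8.088e-17
Step 3: U = 2.5 * 8.088e-17 = 2.022e-16 J

2.022e-16


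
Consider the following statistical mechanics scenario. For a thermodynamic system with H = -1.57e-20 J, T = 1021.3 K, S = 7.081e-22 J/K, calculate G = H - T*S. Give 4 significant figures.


Step 1: T*S = 1021.3 * 7.081e-22 = 7.232e-19 J
Step 2: G = H - T*S = -1.57e-20 - 7.232e-19
Step 3: G = -7.389e-19 J

-7.389e-19


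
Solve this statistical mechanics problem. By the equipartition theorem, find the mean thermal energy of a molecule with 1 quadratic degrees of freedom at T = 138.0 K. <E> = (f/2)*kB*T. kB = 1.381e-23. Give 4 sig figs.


Step 1: f/2 = 1/2 = 0.5
Step 2: kB*T = 1.381e-23 * 138.0 = 1.906e-21
Step 3: <E> = 0.5 * 1.906e-21 = 9.529e-22 J

9.529e-22


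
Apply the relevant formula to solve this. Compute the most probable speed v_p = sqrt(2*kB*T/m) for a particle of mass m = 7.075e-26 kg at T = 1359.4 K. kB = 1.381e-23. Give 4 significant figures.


Step 1: Numerator = 2*kB*T = 2*1.381e-23*1359.4 = 3.755e-20
Step 2: Ratio = 3.755e-20 / 7.075e-26 = 5.307e+05
Step 3: v_p = sqrt(5.307e+05) = 728.5 m/s

728.5


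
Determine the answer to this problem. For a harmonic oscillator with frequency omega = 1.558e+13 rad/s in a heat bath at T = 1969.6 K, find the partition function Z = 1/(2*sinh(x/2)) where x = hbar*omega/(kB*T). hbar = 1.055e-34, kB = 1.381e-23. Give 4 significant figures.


Step 1: Compute x = hbar*omega/(kB*T) = 1.055e-34*1.558e+13/(1.381e-23*1969.6) = 0.06043
Step 2: x/2 = 0.03021
Step 3: sinh(x/2) = 0.03022
Step 4: Z = 1/(2*0.03022) = 16.55

16.55


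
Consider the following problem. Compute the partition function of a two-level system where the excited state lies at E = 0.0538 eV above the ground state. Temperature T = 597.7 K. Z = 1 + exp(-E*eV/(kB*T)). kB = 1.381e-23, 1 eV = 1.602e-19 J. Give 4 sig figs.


Step 1: Compute beta*E = E*eV/(kB*T) = 0.0538*1.602e-19/(1.381e-23*597.7) = 1.044
Step 2: exp(-beta*E) = exp(-1.044) = 0.352
Step 3: Z = 1 + 0.352 = 1.352

1.352


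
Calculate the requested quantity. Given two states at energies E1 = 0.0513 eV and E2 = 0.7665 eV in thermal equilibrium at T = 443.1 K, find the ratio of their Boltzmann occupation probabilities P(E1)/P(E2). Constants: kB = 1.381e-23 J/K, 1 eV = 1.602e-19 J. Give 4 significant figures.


Step 1: Compute energy difference dE = E1 - E2 = 0.0513 - 0.7665 = -0.7152 eV
Step 2: Convert to Joules: dE_J = -0.7152 * 1.602e-19 = -1.146e-19 J
Step 3: Compute exponent = -dE_J / (kB * T) = -(-1.146e-19) / (1.381e-23 * 443.1) = 18.72
Step 4: P(E1)/P(E2) = exp(18.72) = 1.354e+08

1.354e+08


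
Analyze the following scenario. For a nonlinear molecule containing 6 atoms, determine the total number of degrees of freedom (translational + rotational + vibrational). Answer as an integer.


Step 1: Translational DOF = 3
Step 2: Rotational DOF (nonlinear) = 3
Step 3: Vibrational DOF = 3*6 - 6 = 12
Step 4: Total = 3 + 3 + 12 = 18

18


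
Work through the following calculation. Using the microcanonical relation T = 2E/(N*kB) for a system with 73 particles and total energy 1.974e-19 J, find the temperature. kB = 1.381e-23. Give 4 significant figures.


Step 1: Numerator = 2*E = 2*1.974e-19 = 3.948e-19 J
Step 2: Denominator = N*kB = 73*1.381e-23 = 1.008e-21
Step 3: T = 3.948e-19 / 1.008e-21 = 391.6 K

391.6


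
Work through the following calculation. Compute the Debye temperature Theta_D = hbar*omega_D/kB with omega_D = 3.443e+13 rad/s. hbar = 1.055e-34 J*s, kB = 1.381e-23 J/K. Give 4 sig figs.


Step 1: hbar*omega_D = 1.055e-34 * 3.443e+13 = 3.632e-21 J
Step 2: Theta_D = 3.632e-21 / 1.381e-23
Step 3: Theta_D = 263 K

263


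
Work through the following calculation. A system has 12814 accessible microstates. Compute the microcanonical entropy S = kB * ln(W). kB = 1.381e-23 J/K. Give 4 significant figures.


Step 1: ln(W) = ln(12814) = 9.458
Step 2: S = kB * ln(W) = 1.381e-23 * 9.458
Step 3: S = 1.306e-22 J/K

1.306e-22


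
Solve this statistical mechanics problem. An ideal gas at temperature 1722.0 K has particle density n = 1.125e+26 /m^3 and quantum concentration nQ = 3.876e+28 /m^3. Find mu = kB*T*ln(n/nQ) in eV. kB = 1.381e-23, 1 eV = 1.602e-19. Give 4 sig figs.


Step 1: n/nQ = 1.125e+26/3.876e+28 = 0.002902
Step 2: ln(n/nQ) = -5.842
Step 3: mu = kB*T*ln(n/nQ) = 2.378e-20*-5.842 = -1.389e-19 J
Step 4: Convert to eV: -1.389e-19/1.602e-19 = -0.8672 eV

-0.8672


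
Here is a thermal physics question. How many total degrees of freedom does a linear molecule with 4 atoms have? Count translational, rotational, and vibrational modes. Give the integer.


Step 1: Translational DOF = 3
Step 2: Rotational DOF (linear) = 2
Step 3: Vibrational DOF = 3*4 - 5 = 7
Step 4: Total = 3 + 2 + 7 = 12

12


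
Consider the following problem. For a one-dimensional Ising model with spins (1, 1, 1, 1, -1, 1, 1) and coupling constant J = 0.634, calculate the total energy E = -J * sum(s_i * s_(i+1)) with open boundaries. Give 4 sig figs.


Step 1: Nearest-neighbor products: 1, 1, 1, -1, -1, 1
Step 2: Sum of products = 2
Step 3: E = -0.634 * 2 = -1.268

-1.268


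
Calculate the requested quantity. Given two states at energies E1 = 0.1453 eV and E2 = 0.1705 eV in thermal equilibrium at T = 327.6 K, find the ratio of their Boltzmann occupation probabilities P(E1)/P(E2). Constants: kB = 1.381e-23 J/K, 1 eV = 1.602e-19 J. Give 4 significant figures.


Step 1: Compute energy difference dE = E1 - E2 = 0.1453 - 0.1705 = -0.0252 eV
Step 2: Convert to Joules: dE_J = -0.0252 * 1.602e-19 = -4.037e-21 J
Step 3: Compute exponent = -dE_J / (kB * T) = -(-4.037e-21) / (1.381e-23 * 327.6) = 0.8923
Step 4: P(E1)/P(E2) = exp(0.8923) = 2.441

2.441


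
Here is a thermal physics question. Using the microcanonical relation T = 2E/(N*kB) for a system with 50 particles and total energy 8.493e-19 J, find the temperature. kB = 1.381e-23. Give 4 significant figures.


Step 1: Numerator = 2*E = 2*8.493e-19 = 1.699e-18 J
Step 2: Denominator = N*kB = 50*1.381e-23 = 6.905e-22
Step 3: T = 1.699e-18 / 6.905e-22 = 2460 K

2460


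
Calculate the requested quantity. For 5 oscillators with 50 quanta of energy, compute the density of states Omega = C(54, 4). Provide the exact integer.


Step 1: Use binomial coefficient C(54, 4)
Step 2: Numerator = 54! / 50!
Step 3: Denominator = 4!
Step 4: Omega = 316251

316251


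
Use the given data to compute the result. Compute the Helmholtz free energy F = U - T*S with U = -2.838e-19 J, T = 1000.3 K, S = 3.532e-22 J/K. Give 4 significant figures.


Step 1: T*S = 1000.3 * 3.532e-22 = 3.533e-19 J
Step 2: F = U - T*S = -2.838e-19 - 3.533e-19
Step 3: F = -6.371e-19 J

-6.371e-19


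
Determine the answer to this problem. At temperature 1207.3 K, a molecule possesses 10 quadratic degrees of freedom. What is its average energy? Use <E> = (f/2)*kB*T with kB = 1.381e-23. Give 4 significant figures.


Step 1: f/2 = 10/2 = 5
Step 2: kB*T = 1.381e-23 * 1207.3 = 1.667e-20
Step 3: <E> = 5 * 1.667e-20 = 8.336e-20 J

8.336e-20


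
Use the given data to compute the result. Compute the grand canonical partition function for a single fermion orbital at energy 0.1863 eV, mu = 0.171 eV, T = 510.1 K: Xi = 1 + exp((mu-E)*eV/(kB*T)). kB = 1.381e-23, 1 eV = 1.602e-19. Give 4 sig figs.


Step 1: (mu - E) = 0.171 - 0.1863 = -0.0153 eV
Step 2: x = (mu-E)*eV/(kB*T) = -0.0153*1.602e-19/(1.381e-23*510.1) = -0.3479
Step 3: exp(x) = 0.7061
Step 4: Xi = 1 + 0.7061 = 1.706

1.706


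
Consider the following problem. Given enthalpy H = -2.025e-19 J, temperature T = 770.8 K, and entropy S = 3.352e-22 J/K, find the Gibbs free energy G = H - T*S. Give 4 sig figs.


Step 1: T*S = 770.8 * 3.352e-22 = 2.584e-19 J
Step 2: G = H - T*S = -2.025e-19 - 2.584e-19
Step 3: G = -4.609e-19 J

-4.609e-19


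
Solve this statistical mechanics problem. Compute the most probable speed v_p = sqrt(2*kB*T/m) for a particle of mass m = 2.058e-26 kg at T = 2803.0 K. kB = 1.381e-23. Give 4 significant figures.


Step 1: Numerator = 2*kB*T = 2*1.381e-23*2803.0 = 7.742e-20
Step 2: Ratio = 7.742e-20 / 2.058e-26 = 3.762e+06
Step 3: v_p = sqrt(3.762e+06) = 1940 m/s

1940


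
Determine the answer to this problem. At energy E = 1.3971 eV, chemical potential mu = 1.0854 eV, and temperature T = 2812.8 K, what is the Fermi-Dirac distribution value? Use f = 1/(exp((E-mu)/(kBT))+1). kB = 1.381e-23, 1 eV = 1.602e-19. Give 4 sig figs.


Step 1: (E - mu) = 1.3971 - 1.0854 = 0.3117 eV
Step 2: Convert: (E-mu)*eV = 4.993e-20 J
Step 3: x = (E-mu)*eV/(kB*T) = 1.285
Step 4: f = 1/(exp(1.285)+1) = 0.2166

0.2166


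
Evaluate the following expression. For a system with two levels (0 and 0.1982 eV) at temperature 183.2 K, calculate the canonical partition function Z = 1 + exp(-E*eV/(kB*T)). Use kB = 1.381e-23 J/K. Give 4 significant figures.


Step 1: Compute beta*E = E*eV/(kB*T) = 0.1982*1.602e-19/(1.381e-23*183.2) = 12.55
Step 2: exp(-beta*E) = exp(-12.55) = 3.545e-06
Step 3: Z = 1 + 3.545e-06 = 1

1


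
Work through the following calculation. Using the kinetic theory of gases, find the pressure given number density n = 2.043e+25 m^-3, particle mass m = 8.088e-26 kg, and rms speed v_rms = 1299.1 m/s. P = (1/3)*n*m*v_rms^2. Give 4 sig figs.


Step 1: v_rms^2 = 1299.1^2 = 1.688e+06
Step 2: n*m = 2.043e+25*8.088e-26 = 1.652
Step 3: P = (1/3)*1.652*1.688e+06 = 9.296e+05 Pa

9.296e+05


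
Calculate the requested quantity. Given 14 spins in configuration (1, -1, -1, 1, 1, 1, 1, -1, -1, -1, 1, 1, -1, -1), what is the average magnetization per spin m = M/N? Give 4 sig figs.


Step 1: Count up spins (+1): 7, down spins (-1): 7
Step 2: Total magnetization M = 7 - 7 = 0
Step 3: m = M/N = 0/14 = 0

0


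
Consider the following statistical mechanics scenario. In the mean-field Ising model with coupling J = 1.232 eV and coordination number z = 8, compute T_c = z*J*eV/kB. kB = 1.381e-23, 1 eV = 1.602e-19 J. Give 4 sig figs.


Step 1: z*J = 8*1.232 = 9.856 eV
Step 2: Convert to Joules: 9.856*1.602e-19 = 1.579e-18 J
Step 3: T_c = 1.579e-18 / 1.381e-23 = 1.143e+05 K

1.143e+05


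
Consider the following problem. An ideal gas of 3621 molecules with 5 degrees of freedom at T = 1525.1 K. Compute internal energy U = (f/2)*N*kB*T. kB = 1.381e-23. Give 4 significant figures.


Step 1: f/2 = 5/2 = 2.5
Step 2: N*kB*T = 3621*1.381e-23*1525.1 = 7.626e-17
Step 3: U = 2.5 * 7.626e-17 = 1.907e-16 J

1.907e-16


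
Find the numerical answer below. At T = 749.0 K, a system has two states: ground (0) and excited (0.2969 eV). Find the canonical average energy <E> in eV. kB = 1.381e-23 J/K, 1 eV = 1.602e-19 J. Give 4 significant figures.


Step 1: beta*E = 0.2969*1.602e-19/(1.381e-23*749.0) = 4.598
Step 2: exp(-beta*E) = 0.01007
Step 3: <E> = 0.2969*0.01007/(1+0.01007) = 0.00296 eV

0.00296


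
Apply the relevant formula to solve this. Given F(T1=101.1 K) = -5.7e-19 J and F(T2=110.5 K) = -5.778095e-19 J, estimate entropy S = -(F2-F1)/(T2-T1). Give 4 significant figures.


Step 1: dF = F2 - F1 = -5.778095e-19 - (-5.7e-19) = -7.8095e-21 J
Step 2: dT = T2 - T1 = 110.5 - 101.1 = 9.4 K
Step 3: S = -dF/dT = -(-7.8095e-21)/9.4 = 8.308e-22 J/K

8.308e-22


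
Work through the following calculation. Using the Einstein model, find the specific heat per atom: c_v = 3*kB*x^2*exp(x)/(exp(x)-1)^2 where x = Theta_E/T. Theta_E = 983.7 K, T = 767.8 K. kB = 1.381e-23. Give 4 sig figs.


Step 1: x = Theta_E/T = 983.7/767.8 = 1.281
Step 2: x^2 = 1.641
Step 3: exp(x) = 3.601
Step 4: c_v = 3*1.381e-23*1.641*3.601/(3.601-1)^2 = 3.62e-23

3.62e-23


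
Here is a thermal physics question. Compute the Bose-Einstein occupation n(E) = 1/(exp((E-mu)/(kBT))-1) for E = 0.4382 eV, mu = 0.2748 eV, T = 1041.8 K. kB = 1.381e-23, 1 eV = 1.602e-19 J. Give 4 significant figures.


Step 1: (E - mu) = 0.1634 eV
Step 2: x = (E-mu)*eV/(kB*T) = 0.1634*1.602e-19/(1.381e-23*1041.8) = 1.819
Step 3: exp(x) = 6.168
Step 4: n = 1/(exp(x)-1) = 0.1935

0.1935


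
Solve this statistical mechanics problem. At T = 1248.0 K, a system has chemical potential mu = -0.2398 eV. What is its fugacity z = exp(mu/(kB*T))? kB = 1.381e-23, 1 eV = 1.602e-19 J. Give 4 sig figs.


Step 1: Convert mu to Joules: -0.2398*1.602e-19 = -3.842e-20 J
Step 2: kB*T = 1.381e-23*1248.0 = 1.723e-20 J
Step 3: mu/(kB*T) = -2.229
Step 4: z = exp(-2.229) = 0.1076

0.1076


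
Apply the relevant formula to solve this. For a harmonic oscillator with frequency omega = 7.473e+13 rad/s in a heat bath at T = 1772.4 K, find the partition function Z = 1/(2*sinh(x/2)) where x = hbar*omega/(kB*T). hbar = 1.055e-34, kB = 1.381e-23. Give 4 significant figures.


Step 1: Compute x = hbar*omega/(kB*T) = 1.055e-34*7.473e+13/(1.381e-23*1772.4) = 0.3221
Step 2: x/2 = 0.1611
Step 3: sinh(x/2) = 0.1617
Step 4: Z = 1/(2*0.1617) = 3.091

3.091


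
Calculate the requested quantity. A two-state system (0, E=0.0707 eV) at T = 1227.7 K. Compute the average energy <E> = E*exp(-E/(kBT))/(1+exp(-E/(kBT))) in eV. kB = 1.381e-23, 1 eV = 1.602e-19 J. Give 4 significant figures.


Step 1: beta*E = 0.0707*1.602e-19/(1.381e-23*1227.7) = 0.668
Step 2: exp(-beta*E) = 0.5127
Step 3: <E> = 0.0707*0.5127/(1+0.5127) = 0.02396 eV

0.02396


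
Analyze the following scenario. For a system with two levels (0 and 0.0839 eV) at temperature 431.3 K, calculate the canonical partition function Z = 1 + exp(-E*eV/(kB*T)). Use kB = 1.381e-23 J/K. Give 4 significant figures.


Step 1: Compute beta*E = E*eV/(kB*T) = 0.0839*1.602e-19/(1.381e-23*431.3) = 2.257
Step 2: exp(-beta*E) = exp(-2.257) = 0.1047
Step 3: Z = 1 + 0.1047 = 1.105

1.105


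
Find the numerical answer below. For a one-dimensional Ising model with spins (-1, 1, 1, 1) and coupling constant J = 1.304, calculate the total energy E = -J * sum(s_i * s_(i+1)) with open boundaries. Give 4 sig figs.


Step 1: Nearest-neighbor products: -1, 1, 1
Step 2: Sum of products = 1
Step 3: E = -1.304 * 1 = -1.304

-1.304


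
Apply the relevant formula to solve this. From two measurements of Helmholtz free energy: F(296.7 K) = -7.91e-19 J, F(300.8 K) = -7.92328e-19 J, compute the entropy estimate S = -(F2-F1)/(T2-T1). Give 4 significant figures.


Step 1: dF = F2 - F1 = -7.92328e-19 - (-7.91e-19) = -1.328e-21 J
Step 2: dT = T2 - T1 = 300.8 - 296.7 = 4.1 K
Step 3: S = -dF/dT = -(-1.328e-21)/4.1 = 3.239e-22 J/K

3.239e-22


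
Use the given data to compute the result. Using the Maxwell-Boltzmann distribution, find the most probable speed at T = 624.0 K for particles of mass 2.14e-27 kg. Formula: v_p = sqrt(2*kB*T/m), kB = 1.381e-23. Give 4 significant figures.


Step 1: Numerator = 2*kB*T = 2*1.381e-23*624.0 = 1.723e-20
Step 2: Ratio = 1.723e-20 / 2.14e-27 = 8.054e+06
Step 3: v_p = sqrt(8.054e+06) = 2838 m/s

2838


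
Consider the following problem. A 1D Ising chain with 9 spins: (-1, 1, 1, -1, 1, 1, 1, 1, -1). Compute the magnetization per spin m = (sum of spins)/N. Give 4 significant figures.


Step 1: Count up spins (+1): 6, down spins (-1): 3
Step 2: Total magnetization M = 6 - 3 = 3
Step 3: m = M/N = 3/9 = 0.3333

0.3333


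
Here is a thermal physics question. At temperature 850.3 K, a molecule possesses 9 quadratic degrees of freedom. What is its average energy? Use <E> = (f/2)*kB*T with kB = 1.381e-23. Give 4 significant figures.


Step 1: f/2 = 9/2 = 4.5
Step 2: kB*T = 1.381e-23 * 850.3 = 1.174e-20
Step 3: <E> = 4.5 * 1.174e-20 = 5.284e-20 J

5.284e-20


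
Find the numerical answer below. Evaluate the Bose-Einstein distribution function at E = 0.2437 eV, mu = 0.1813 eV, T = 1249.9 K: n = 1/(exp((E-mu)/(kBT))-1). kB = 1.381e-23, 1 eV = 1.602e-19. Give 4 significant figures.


Step 1: (E - mu) = 0.0624 eV
Step 2: x = (E-mu)*eV/(kB*T) = 0.0624*1.602e-19/(1.381e-23*1249.9) = 0.5791
Step 3: exp(x) = 1.784
Step 4: n = 1/(exp(x)-1) = 1.275

1.275


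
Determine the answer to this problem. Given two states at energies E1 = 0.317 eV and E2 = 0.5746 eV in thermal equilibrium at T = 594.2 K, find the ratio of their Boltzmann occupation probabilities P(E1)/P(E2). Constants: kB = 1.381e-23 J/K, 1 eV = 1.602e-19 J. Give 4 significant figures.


Step 1: Compute energy difference dE = E1 - E2 = 0.317 - 0.5746 = -0.2576 eV
Step 2: Convert to Joules: dE_J = -0.2576 * 1.602e-19 = -4.127e-20 J
Step 3: Compute exponent = -dE_J / (kB * T) = -(-4.127e-20) / (1.381e-23 * 594.2) = 5.029
Step 4: P(E1)/P(E2) = exp(5.029) = 152.8

152.8


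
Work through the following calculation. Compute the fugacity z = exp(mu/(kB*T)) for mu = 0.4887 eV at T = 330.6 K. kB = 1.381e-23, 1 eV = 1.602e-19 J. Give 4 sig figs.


Step 1: Convert mu to Joules: 0.4887*1.602e-19 = 7.829e-20 J
Step 2: kB*T = 1.381e-23*330.6 = 4.566e-21 J
Step 3: mu/(kB*T) = 17.15
Step 4: z = exp(17.15) = 2.8e+07

2.8e+07


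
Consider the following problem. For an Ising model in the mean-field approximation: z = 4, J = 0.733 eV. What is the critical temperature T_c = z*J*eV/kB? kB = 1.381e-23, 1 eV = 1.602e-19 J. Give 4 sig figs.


Step 1: z*J = 4*0.733 = 2.932 eV
Step 2: Convert to Joules: 2.932*1.602e-19 = 4.697e-19 J
Step 3: T_c = 4.697e-19 / 1.381e-23 = 3.401e+04 K

3.401e+04


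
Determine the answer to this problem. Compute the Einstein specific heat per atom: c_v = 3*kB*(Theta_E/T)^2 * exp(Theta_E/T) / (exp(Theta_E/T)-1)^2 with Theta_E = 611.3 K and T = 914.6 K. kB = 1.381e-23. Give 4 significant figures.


Step 1: x = Theta_E/T = 611.3/914.6 = 0.6684
Step 2: x^2 = 0.4467
Step 3: exp(x) = 1.951
Step 4: c_v = 3*1.381e-23*0.4467*1.951/(1.951-1)^2 = 3.992e-23

3.992e-23


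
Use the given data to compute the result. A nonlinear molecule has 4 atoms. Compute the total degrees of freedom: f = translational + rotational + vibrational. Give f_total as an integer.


Step 1: Translational DOF = 3
Step 2: Rotational DOF (nonlinear) = 3
Step 3: Vibrational DOF = 3*4 - 6 = 6
Step 4: Total = 3 + 3 + 6 = 12

12


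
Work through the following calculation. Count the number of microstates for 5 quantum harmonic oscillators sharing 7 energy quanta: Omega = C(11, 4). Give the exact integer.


Step 1: Use binomial coefficient C(11, 4)
Step 2: Numerator = 11! / 7!
Step 3: Denominator = 4!
Step 4: Omega = 330

330


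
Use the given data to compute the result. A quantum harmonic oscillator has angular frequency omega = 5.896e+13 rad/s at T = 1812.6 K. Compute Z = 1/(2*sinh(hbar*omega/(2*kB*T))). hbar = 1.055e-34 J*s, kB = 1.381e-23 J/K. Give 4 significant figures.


Step 1: Compute x = hbar*omega/(kB*T) = 1.055e-34*5.896e+13/(1.381e-23*1812.6) = 0.2485
Step 2: x/2 = 0.1242
Step 3: sinh(x/2) = 0.1246
Step 4: Z = 1/(2*0.1246) = 4.014

4.014


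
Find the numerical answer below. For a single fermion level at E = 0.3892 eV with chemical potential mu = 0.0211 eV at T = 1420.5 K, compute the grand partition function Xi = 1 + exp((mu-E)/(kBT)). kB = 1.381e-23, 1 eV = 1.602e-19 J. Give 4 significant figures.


Step 1: (mu - E) = 0.0211 - 0.3892 = -0.3681 eV
Step 2: x = (mu-E)*eV/(kB*T) = -0.3681*1.602e-19/(1.381e-23*1420.5) = -3.006
Step 3: exp(x) = 0.04949
Step 4: Xi = 1 + 0.04949 = 1.049

1.049


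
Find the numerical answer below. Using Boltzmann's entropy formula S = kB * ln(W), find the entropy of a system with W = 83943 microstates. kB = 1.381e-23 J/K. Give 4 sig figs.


Step 1: ln(W) = ln(83943) = 11.34
Step 2: S = kB * ln(W) = 1.381e-23 * 11.34
Step 3: S = 1.566e-22 J/K

1.566e-22


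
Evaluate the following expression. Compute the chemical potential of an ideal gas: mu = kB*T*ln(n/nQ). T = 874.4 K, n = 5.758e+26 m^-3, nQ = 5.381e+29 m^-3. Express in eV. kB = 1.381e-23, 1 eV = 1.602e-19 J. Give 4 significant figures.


Step 1: n/nQ = 5.758e+26/5.381e+29 = 0.00107
Step 2: ln(n/nQ) = -6.84
Step 3: mu = kB*T*ln(n/nQ) = 1.208e-20*-6.84 = -8.26e-20 J
Step 4: Convert to eV: -8.26e-20/1.602e-19 = -0.5156 eV

-0.5156


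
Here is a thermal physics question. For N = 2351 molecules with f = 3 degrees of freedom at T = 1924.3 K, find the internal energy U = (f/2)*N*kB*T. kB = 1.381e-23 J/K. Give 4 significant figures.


Step 1: f/2 = 3/2 = 1.5
Step 2: N*kB*T = 2351*1.381e-23*1924.3 = 6.248e-17
Step 3: U = 1.5 * 6.248e-17 = 9.372e-17 J

9.372e-17


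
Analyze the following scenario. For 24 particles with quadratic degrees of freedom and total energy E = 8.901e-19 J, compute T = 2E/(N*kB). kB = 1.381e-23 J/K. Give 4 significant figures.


Step 1: Numerator = 2*E = 2*8.901e-19 = 1.78e-18 J
Step 2: Denominator = N*kB = 24*1.381e-23 = 3.314e-22
Step 3: T = 1.78e-18 / 3.314e-22 = 5371 K

5371


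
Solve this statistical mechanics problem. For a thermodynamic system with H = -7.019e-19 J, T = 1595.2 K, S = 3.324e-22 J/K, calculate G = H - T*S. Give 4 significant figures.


Step 1: T*S = 1595.2 * 3.324e-22 = 5.302e-19 J
Step 2: G = H - T*S = -7.019e-19 - 5.302e-19
Step 3: G = -1.232e-18 J

-1.232e-18


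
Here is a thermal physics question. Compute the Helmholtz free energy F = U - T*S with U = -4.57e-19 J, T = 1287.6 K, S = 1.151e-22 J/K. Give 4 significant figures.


Step 1: T*S = 1287.6 * 1.151e-22 = 1.482e-19 J
Step 2: F = U - T*S = -4.57e-19 - 1.482e-19
Step 3: F = -6.052e-19 J

-6.052e-19


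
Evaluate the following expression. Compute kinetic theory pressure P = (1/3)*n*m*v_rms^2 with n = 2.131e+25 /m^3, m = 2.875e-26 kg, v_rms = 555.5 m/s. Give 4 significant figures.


Step 1: v_rms^2 = 555.5^2 = 3.086e+05
Step 2: n*m = 2.131e+25*2.875e-26 = 0.6127
Step 3: P = (1/3)*0.6127*3.086e+05 = 6.302e+04 Pa

6.302e+04


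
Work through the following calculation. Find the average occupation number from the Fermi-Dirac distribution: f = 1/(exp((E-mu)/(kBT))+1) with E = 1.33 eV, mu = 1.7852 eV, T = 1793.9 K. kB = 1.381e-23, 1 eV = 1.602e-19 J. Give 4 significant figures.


Step 1: (E - mu) = 1.33 - 1.7852 = -0.4552 eV
Step 2: Convert: (E-mu)*eV = -7.292e-20 J
Step 3: x = (E-mu)*eV/(kB*T) = -2.944
Step 4: f = 1/(exp(-2.944)+1) = 0.95

0.95


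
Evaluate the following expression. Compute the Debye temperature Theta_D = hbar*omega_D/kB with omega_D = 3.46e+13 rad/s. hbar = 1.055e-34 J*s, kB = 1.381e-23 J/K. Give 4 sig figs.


Step 1: hbar*omega_D = 1.055e-34 * 3.46e+13 = 3.65e-21 J
Step 2: Theta_D = 3.65e-21 / 1.381e-23
Step 3: Theta_D = 264.3 K

264.3


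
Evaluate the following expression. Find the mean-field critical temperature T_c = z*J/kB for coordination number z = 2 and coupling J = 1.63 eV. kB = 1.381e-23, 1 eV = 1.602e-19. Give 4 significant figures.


Step 1: z*J = 2*1.63 = 3.26 eV
Step 2: Convert to Joules: 3.26*1.602e-19 = 5.223e-19 J
Step 3: T_c = 5.223e-19 / 1.381e-23 = 3.782e+04 K

3.782e+04


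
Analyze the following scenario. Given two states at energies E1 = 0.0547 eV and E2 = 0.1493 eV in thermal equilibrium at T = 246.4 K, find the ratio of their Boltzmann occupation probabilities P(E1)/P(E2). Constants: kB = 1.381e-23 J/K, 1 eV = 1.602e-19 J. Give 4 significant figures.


Step 1: Compute energy difference dE = E1 - E2 = 0.0547 - 0.1493 = -0.0946 eV
Step 2: Convert to Joules: dE_J = -0.0946 * 1.602e-19 = -1.515e-20 J
Step 3: Compute exponent = -dE_J / (kB * T) = -(-1.515e-20) / (1.381e-23 * 246.4) = 4.454
Step 4: P(E1)/P(E2) = exp(4.454) = 85.94

85.94


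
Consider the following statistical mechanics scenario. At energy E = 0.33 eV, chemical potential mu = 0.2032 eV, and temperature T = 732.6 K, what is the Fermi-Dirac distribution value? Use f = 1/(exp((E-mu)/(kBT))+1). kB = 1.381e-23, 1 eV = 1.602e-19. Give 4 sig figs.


Step 1: (E - mu) = 0.33 - 0.2032 = 0.1268 eV
Step 2: Convert: (E-mu)*eV = 2.031e-20 J
Step 3: x = (E-mu)*eV/(kB*T) = 2.008
Step 4: f = 1/(exp(2.008)+1) = 0.1184

0.1184


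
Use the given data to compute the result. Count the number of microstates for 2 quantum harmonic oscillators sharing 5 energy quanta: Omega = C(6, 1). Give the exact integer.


Step 1: Use binomial coefficient C(6, 1)
Step 2: Numerator = 6! / 5!
Step 3: Denominator = 1!
Step 4: Omega = 6

6


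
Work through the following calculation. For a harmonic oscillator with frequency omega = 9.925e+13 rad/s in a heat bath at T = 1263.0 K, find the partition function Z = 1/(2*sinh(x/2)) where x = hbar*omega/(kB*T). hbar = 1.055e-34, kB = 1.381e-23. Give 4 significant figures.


Step 1: Compute x = hbar*omega/(kB*T) = 1.055e-34*9.925e+13/(1.381e-23*1263.0) = 0.6003
Step 2: x/2 = 0.3002
Step 3: sinh(x/2) = 0.3047
Step 4: Z = 1/(2*0.3047) = 1.641

1.641


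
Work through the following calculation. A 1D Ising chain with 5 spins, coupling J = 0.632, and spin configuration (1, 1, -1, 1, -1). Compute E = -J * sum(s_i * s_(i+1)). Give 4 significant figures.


Step 1: Nearest-neighbor products: 1, -1, -1, -1
Step 2: Sum of products = -2
Step 3: E = -0.632 * -2 = 1.264

1.264


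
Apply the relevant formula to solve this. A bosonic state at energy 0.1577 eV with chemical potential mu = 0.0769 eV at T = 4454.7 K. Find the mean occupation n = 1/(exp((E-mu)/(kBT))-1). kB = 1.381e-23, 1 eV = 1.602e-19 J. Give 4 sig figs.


Step 1: (E - mu) = 0.0808 eV
Step 2: x = (E-mu)*eV/(kB*T) = 0.0808*1.602e-19/(1.381e-23*4454.7) = 0.2104
Step 3: exp(x) = 1.234
Step 4: n = 1/(exp(x)-1) = 4.27

4.27


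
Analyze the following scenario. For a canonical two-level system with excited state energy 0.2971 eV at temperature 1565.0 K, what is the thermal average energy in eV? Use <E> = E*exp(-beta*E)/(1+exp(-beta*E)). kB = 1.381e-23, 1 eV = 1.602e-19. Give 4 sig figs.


Step 1: beta*E = 0.2971*1.602e-19/(1.381e-23*1565.0) = 2.202
Step 2: exp(-beta*E) = 0.1106
Step 3: <E> = 0.2971*0.1106/(1+0.1106) = 0.02958 eV

0.02958


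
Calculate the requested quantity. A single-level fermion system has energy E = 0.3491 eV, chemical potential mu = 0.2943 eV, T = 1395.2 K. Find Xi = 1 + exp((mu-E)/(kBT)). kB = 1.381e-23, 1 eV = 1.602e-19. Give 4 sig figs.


Step 1: (mu - E) = 0.2943 - 0.3491 = -0.0548 eV
Step 2: x = (mu-E)*eV/(kB*T) = -0.0548*1.602e-19/(1.381e-23*1395.2) = -0.4556
Step 3: exp(x) = 0.634
Step 4: Xi = 1 + 0.634 = 1.634

1.634


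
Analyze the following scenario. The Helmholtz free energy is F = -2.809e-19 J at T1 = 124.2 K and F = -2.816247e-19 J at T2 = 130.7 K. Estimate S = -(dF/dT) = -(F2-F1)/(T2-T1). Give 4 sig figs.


Step 1: dF = F2 - F1 = -2.816247e-19 - (-2.809e-19) = -7.247e-22 J
Step 2: dT = T2 - T1 = 130.7 - 124.2 = 6.5 K
Step 3: S = -dF/dT = -(-7.247e-22)/6.5 = 1.115e-22 J/K

1.115e-22


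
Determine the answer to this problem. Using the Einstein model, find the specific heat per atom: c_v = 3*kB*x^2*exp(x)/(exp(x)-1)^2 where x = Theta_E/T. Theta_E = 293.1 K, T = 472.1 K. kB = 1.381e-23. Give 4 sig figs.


Step 1: x = Theta_E/T = 293.1/472.1 = 0.6208
Step 2: x^2 = 0.3854
Step 3: exp(x) = 1.86
Step 4: c_v = 3*1.381e-23*0.3854*1.86/(1.86-1)^2 = 4.012e-23

4.012e-23


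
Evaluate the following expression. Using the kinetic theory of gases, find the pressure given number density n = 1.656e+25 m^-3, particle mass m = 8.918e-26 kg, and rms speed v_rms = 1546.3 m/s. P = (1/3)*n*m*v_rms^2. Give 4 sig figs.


Step 1: v_rms^2 = 1546.3^2 = 2.391e+06
Step 2: n*m = 1.656e+25*8.918e-26 = 1.477
Step 3: P = (1/3)*1.477*2.391e+06 = 1.177e+06 Pa

1.177e+06


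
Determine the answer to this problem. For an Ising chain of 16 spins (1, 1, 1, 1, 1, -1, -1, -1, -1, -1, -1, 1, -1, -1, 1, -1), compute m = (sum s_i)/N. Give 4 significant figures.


Step 1: Count up spins (+1): 7, down spins (-1): 9
Step 2: Total magnetization M = 7 - 9 = -2
Step 3: m = M/N = -2/16 = -0.125

-0.125


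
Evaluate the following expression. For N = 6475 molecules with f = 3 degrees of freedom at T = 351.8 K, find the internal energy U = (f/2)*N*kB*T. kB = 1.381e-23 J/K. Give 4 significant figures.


Step 1: f/2 = 3/2 = 1.5
Step 2: N*kB*T = 6475*1.381e-23*351.8 = 3.146e-17
Step 3: U = 1.5 * 3.146e-17 = 4.719e-17 J

4.719e-17


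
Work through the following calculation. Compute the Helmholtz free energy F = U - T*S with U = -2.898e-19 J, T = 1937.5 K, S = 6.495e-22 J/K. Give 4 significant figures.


Step 1: T*S = 1937.5 * 6.495e-22 = 1.258e-18 J
Step 2: F = U - T*S = -2.898e-19 - 1.258e-18
Step 3: F = -1.548e-18 J

-1.548e-18


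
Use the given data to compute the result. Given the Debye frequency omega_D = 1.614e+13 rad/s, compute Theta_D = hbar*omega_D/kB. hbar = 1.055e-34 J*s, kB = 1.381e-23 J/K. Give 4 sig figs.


Step 1: hbar*omega_D = 1.055e-34 * 1.614e+13 = 1.703e-21 J
Step 2: Theta_D = 1.703e-21 / 1.381e-23
Step 3: Theta_D = 123.3 K

123.3


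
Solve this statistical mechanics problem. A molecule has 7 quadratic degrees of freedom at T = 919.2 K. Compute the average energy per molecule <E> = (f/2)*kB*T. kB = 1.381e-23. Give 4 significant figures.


Step 1: f/2 = 7/2 = 3.5
Step 2: kB*T = 1.381e-23 * 919.2 = 1.269e-20
Step 3: <E> = 3.5 * 1.269e-20 = 4.443e-20 J

4.443e-20


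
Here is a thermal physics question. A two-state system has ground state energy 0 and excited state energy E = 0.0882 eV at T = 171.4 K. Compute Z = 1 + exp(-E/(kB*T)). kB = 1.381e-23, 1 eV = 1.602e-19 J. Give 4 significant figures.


Step 1: Compute beta*E = E*eV/(kB*T) = 0.0882*1.602e-19/(1.381e-23*171.4) = 5.969
Step 2: exp(-beta*E) = exp(-5.969) = 0.002556
Step 3: Z = 1 + 0.002556 = 1.003

1.003


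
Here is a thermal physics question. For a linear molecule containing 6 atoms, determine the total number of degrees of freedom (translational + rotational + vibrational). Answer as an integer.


Step 1: Translational DOF = 3
Step 2: Rotational DOF (linear) = 2
Step 3: Vibrational DOF = 3*6 - 5 = 13
Step 4: Total = 3 + 2 + 13 = 18

18


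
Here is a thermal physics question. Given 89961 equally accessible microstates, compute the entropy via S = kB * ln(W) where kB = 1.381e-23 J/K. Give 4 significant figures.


Step 1: ln(W) = ln(89961) = 11.41
Step 2: S = kB * ln(W) = 1.381e-23 * 11.41
Step 3: S = 1.575e-22 J/K

1.575e-22


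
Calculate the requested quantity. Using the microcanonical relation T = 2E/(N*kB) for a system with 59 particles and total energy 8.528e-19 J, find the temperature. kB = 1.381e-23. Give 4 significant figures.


Step 1: Numerator = 2*E = 2*8.528e-19 = 1.706e-18 J
Step 2: Denominator = N*kB = 59*1.381e-23 = 8.148e-22
Step 3: T = 1.706e-18 / 8.148e-22 = 2093 K

2093


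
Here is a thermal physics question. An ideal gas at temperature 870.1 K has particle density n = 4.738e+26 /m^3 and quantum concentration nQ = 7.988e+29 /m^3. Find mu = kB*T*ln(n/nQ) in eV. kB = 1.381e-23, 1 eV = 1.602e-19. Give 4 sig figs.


Step 1: n/nQ = 4.738e+26/7.988e+29 = 0.0005931
Step 2: ln(n/nQ) = -7.43
Step 3: mu = kB*T*ln(n/nQ) = 1.202e-20*-7.43 = -8.928e-20 J
Step 4: Convert to eV: -8.928e-20/1.602e-19 = -0.5573 eV

-0.5573


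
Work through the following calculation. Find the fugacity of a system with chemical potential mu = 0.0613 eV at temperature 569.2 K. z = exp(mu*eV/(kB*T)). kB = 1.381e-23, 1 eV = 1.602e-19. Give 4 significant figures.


Step 1: Convert mu to Joules: 0.0613*1.602e-19 = 9.82e-21 J
Step 2: kB*T = 1.381e-23*569.2 = 7.861e-21 J
Step 3: mu/(kB*T) = 1.249
Step 4: z = exp(1.249) = 3.488

3.488


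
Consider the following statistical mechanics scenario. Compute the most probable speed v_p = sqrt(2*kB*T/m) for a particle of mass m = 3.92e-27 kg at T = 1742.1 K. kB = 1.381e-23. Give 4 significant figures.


Step 1: Numerator = 2*kB*T = 2*1.381e-23*1742.1 = 4.812e-20
Step 2: Ratio = 4.812e-20 / 3.92e-27 = 1.227e+07
Step 3: v_p = sqrt(1.227e+07) = 3504 m/s

3504


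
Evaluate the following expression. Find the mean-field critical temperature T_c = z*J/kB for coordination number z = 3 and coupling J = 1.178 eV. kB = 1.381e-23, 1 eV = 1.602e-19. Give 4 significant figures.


Step 1: z*J = 3*1.178 = 3.534 eV
Step 2: Convert to Joules: 3.534*1.602e-19 = 5.661e-19 J
Step 3: T_c = 5.661e-19 / 1.381e-23 = 4.1e+04 K

4.1e+04


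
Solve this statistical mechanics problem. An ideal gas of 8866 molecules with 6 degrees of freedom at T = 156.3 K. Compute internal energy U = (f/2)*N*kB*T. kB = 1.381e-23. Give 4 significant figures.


Step 1: f/2 = 6/2 = 3.0
Step 2: N*kB*T = 8866*1.381e-23*156.3 = 1.914e-17
Step 3: U = 3.0 * 1.914e-17 = 5.741e-17 J

5.741e-17


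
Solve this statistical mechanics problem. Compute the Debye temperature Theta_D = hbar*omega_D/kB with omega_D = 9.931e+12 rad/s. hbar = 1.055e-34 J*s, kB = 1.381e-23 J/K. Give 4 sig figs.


Step 1: hbar*omega_D = 1.055e-34 * 9.931e+12 = 1.048e-21 J
Step 2: Theta_D = 1.048e-21 / 1.381e-23
Step 3: Theta_D = 75.87 K

75.87


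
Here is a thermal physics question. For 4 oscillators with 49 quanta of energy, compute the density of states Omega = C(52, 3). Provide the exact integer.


Step 1: Use binomial coefficient C(52, 3)
Step 2: Numerator = 52! / 49!
Step 3: Denominator = 3!
Step 4: Omega = 22100

22100


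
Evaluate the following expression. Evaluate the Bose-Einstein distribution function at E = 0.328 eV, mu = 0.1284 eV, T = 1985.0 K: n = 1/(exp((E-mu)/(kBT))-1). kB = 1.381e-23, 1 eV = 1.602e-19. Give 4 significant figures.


Step 1: (E - mu) = 0.1996 eV
Step 2: x = (E-mu)*eV/(kB*T) = 0.1996*1.602e-19/(1.381e-23*1985.0) = 1.166
Step 3: exp(x) = 3.211
Step 4: n = 1/(exp(x)-1) = 0.4524

0.4524


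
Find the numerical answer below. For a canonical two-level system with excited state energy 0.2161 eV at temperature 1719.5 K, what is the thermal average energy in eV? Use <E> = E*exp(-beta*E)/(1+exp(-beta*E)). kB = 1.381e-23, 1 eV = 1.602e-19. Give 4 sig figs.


Step 1: beta*E = 0.2161*1.602e-19/(1.381e-23*1719.5) = 1.458
Step 2: exp(-beta*E) = 0.2327
Step 3: <E> = 0.2161*0.2327/(1+0.2327) = 0.0408 eV

0.0408


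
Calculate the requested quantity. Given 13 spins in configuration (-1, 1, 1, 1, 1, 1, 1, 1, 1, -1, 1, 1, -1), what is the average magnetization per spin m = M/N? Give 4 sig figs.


Step 1: Count up spins (+1): 10, down spins (-1): 3
Step 2: Total magnetization M = 10 - 3 = 7
Step 3: m = M/N = 7/13 = 0.5385

0.5385
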